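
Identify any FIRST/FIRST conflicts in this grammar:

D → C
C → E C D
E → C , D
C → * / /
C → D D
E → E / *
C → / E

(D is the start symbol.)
FIRST sets of the non-terminals at (or reachable through a nullable prefix from) the front of some alternative:
  FIRST(E) = { '*', '/' }
  FIRST(D) = { '*', '/' }
  FIRST(C) = { '*', '/' }

Productions for C:
  C → E C D: FIRST = { '*', '/' }
  C → * / /: FIRST = { '*' }
  C → D D: FIRST = { '*', '/' }
  C → / E: FIRST = { '/' }
Productions for E:
  E → C , D: FIRST = { '*', '/' }
  E → E / *: FIRST = { '*', '/' }
D has only one production, so no FIRST/FIRST conflict is possible there.

Conflict for C: C → E C D and C → * / /
  Overlap: { '*' }
Conflict for C: C → E C D and C → D D
  Overlap: { '*', '/' }
Conflict for C: C → E C D and C → / E
  Overlap: { '/' }
Conflict for C: C → * / / and C → D D
  Overlap: { '*' }
Conflict for C: C → D D and C → / E
  Overlap: { '/' }
Conflict for E: E → C , D and E → E / *
  Overlap: { '*', '/' }

Answer: Yes. C → E C D / C → '*' '/' '/' on { '*' }; C → E C D / C → D D on { '*', '/' }; C → E C D / C → '/' E on { '/' }; C → '*' '/' '/' / C → D D on { '*' }; C → D D / C → '/' E on { '/' }; E → C ',' D / E → E '/' '*' on { '*', '/' }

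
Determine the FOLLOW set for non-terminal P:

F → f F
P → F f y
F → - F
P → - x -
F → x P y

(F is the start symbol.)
In F → x P y: P is followed by y, add FIRST(y) \ {ε} = { 'y' }

Taking the union: FOLLOW(P) = { 'y' }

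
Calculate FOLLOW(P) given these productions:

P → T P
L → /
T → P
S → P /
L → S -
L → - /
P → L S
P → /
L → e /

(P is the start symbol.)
{ $, '-', '/', 'e' }

To compute FOLLOW(P), find every occurrence of P on a right-hand side N → α P β: add FIRST(β) \ {ε}, and if β is empty or nullable also add FOLLOW(N). Iterate to a fixed point.

P is the start symbol, so $ ∈ FOLLOW(P).
In P → T P: P is at the end; this adds FOLLOW(P) to itself — nothing new
In T → P: P is at the end, add FOLLOW(T)
In S → P /: P is followed by '/', add FIRST('/') \ {ε} = { '/' }

The FOLLOW sets referred to above (computed the same way, to a fixed point):
  FOLLOW(T) = { '-', '/', 'e' }

Taking the union: FOLLOW(P) = { $, '-', '/', 'e' }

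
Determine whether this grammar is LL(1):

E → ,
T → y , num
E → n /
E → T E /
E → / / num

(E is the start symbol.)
A grammar is LL(1) if for each non-terminal N with multiple productions, the predict sets of those productions are pairwise disjoint, where PREDICT(N → α) = (FIRST(α) \ {ε}) ∪ (FOLLOW(N) if α ⇒* ε).

Relevant sets:
  FIRST(T) = { 'y' }

For E:
  PREDICT(E → ',') = { ',' }
  PREDICT(E → n '/') = { 'n' }
  PREDICT(E → T E '/') = { 'y' }
  PREDICT(E → '/' '/' num) = { '/' }
T has a single production, so nothing to check there.

All predict sets are disjoint. The grammar IS LL(1).

Answer: Yes, the grammar is LL(1).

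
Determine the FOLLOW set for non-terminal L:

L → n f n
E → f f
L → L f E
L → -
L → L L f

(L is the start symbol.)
{ $, '-', 'f', 'n' }

To compute FOLLOW(L), find every occurrence of L on a right-hand side N → α L β: add FIRST(β) \ {ε}, and if β is empty or nullable also add FOLLOW(N). Iterate to a fixed point.

L is the start symbol, so $ ∈ FOLLOW(L).
In L → L f E: L is followed by f E, add FIRST(f E) \ {ε} = { 'f' }
In L → L L f: L is followed by L f, add FIRST(L f) \ {ε} = { '-', 'n' }
In L → L L f: L is followed by f, add FIRST(f) \ {ε} = { 'f' }

Taking the union: FOLLOW(L) = { $, '-', 'f', 'n' }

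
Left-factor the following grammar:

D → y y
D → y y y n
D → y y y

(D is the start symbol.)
Left-factoring transforms A → αβ₁ | αβ₂ into A → αA' and A' → β₁ | β₂
(α is the longest common prefix among the alternatives). Repeat until
no nonterminal has two alternatives with a common prefix.

Round 1: D has alternatives sharing prefix 'y y'. Introduce D': D → y y D'
  Add: D' → ε
  Add: D' → y n
  Add: D' → y

Round 2: D' has alternatives sharing prefix 'y'. Introduce D'': D' → y D''
  Add: D'' → n
  Add: D'' → ε

No remaining common prefixes — done.

Resulting grammar:
D → y y D'
D' → ε
D' → y D''
D'' → n
D'' → ε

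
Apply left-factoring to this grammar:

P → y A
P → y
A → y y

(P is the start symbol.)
P → y P'
P' → A
P' → ε
A → y y

Left-factoring transforms A → αβ₁ | αβ₂ into A → αA' and A' → β₁ | β₂
(α is the longest common prefix among the alternatives). Repeat until
no nonterminal has two alternatives with a common prefix.

Round 1: P has alternatives sharing prefix 'y'. Introduce P': P → y P'
  Add: P' → A
  Add: P' → ε

No remaining common prefixes — done.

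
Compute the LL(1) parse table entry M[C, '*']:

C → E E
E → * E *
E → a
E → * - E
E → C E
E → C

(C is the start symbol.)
C → E E

To find M[C, '*'], we find productions for C where '*' is in the predict set (PREDICT(N → α) = (FIRST(α) \ {ε}) ∪ (FOLLOW(N) if α ⇒* ε)).

Relevant sets:
  FIRST(E) = { '*', 'a' }

C → E E: PREDICT = { '*', 'a' }
  '*' is in predict set, so this production goes in M[C, '*']

M[C, '*'] = C → E E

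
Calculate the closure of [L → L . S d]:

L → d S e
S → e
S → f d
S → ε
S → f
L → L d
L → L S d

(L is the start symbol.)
{ [L → L . S d], [S → . e], [S → . f d], [S → . f], [S → .] }

To compute CLOSURE, for each item [A → α.Bβ] where B is a non-terminal, add [B → .γ] for all productions B → γ; repeat for the newly added items until nothing changes.

Start with: [L → L . S d]
  [L → L . S d] has the dot before S: add [S → . e], [S → . f d], [S → .], [S → . f]
No further items can be added.

CLOSURE = { [L → L . S d], [S → . e], [S → . f d], [S → . f], [S → .] }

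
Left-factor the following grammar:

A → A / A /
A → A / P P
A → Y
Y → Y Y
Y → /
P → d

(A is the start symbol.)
Left-factoring transforms A → αβ₁ | αβ₂ into A → αA' and A' → β₁ | β₂
(α is the longest common prefix among the alternatives). Repeat until
no nonterminal has two alternatives with a common prefix.

Round 1: A has alternatives sharing prefix 'A /'. Introduce A': A → A / A'
  Add: A' → A /
  Add: A' → P P

No remaining common prefixes — done.

Resulting grammar:
A → A / A'
A' → A /
A' → P P
A → Y
Y → Y Y
Y → /
P → d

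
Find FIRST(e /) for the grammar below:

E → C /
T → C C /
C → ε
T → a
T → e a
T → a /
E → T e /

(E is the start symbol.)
To compute FIRST(e /), process the symbols left to right:
Symbol e is a terminal. Add 'e' and stop.
FIRST(e /) = { 'e' }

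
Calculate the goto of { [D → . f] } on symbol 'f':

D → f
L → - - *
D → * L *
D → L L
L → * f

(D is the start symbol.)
{ [D → f .] }

GOTO(I, 'f') = CLOSURE({ [A → αX.β] : [A → α.Xβ] ∈ I, X = 'f' })

Items with dot before 'f', with the dot advanced:
  [D → . f] → [D → f .]
Closure adds nothing (no advanced item has the dot before a non-terminal).

GOTO = { [D → f .] }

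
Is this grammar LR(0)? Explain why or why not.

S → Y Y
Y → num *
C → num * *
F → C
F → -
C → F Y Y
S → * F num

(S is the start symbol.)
No. Shift-reduce conflict between [S → * F num .] and [Y → num . *]

A grammar is LR(0) if no state in the canonical LR(0) collection has:
  - both a shift item (dot before a terminal) and a complete item (shift-reduce conflict), or
  - two or more complete items (reduce-reduce conflict; the accept item [S' → S .] counts as a complete item here).

Augment with S' → S and build the canonical LR(0) collection (I0 = CLOSURE({[S' → . S]}), then GOTO on every symbol after a dot until no new states appear). It has 16 states:
  I0: { [S → . * F num], [S → . Y Y], [S' → . S], [Y → . num *] }  — shift
  I1: { [C → . F Y Y], [C → . num * *], [F → . -], [F → . C], [S → * . F num] }  — shift
  I2: { [S' → S .] }  — accept
  I3: { [S → Y . Y], [Y → . num *] }  — shift
  I4: { [Y → num . *] }  — shift
  I5: { [Y → num * .] }  — reduce
  I6: { [S → Y Y .] }  — reduce
  I7: { [F → - .] }  — reduce
  I8: { [F → C .] }  — reduce
  I9: { [C → F . Y Y], [S → * F . num], [Y → . num *] }  — shift
  I10: { [C → num . * *] }  — shift
  I11: { [C → num * . *] }  — shift
  I12: { [C → num * * .] }  — reduce
  I13: { [C → F Y . Y], [Y → . num *] }  — shift
  I14: { [S → * F num .], [Y → num . *] }  — shift, reduce
  I15: { [C → F Y Y .] }  — reduce

Conflict in state I14:
  Shift-reduce conflict between [S → * F num .] and [Y → num . *]
So the grammar is NOT LR(0).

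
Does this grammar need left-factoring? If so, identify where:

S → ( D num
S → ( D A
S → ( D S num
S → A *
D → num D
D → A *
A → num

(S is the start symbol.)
Yes, S has productions with common prefix '( D'

Left-factoring is needed when two productions for the same non-terminal
share a common prefix on the right-hand side.

Productions for S:
  S → ( D num
  S → ( D A
  S → ( D S num
  S → A *
Productions for D:
  D → num D
  D → A *

Found common prefix '( D' in productions for S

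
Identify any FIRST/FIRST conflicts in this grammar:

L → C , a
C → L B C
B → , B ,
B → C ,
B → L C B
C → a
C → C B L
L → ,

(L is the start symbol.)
Yes. L → C ',' a / L → ',' on { ',' }; C → L B C / C → a on { 'a' }; C → L B C / C → C B L on { ',', 'a' }; C → a / C → C B L on { 'a' }; B → ',' B ',' / B → C ',' on { ',' }; B → ',' B ',' / B → L C B on { ',' }; B → C ',' / B → L C B on { ',', 'a' }

A FIRST/FIRST conflict occurs when two productions N → α and N → β for the same non-terminal have FIRST(α) ∩ FIRST(β) ≠ ∅ (with ε ∈ FIRST of a nullable right-hand side, so two nullable alternatives also conflict).

FIRST sets of the non-terminals at (or reachable through a nullable prefix from) the front of some alternative:
  FIRST(C) = { ',', 'a' }
  FIRST(L) = { ',', 'a' }

Productions for L:
  L → C , a: FIRST = { ',', 'a' }
  L → ,: FIRST = { ',' }
Productions for C:
  C → L B C: FIRST = { ',', 'a' }
  C → a: FIRST = { 'a' }
  C → C B L: FIRST = { ',', 'a' }
Productions for B:
  B → , B ,: FIRST = { ',' }
  B → C ,: FIRST = { ',', 'a' }
  B → L C B: FIRST = { ',', 'a' }

Conflict for L: L → C , a and L → ,
  Overlap: { ',' }
Conflict for C: C → L B C and C → a
  Overlap: { 'a' }
Conflict for C: C → L B C and C → C B L
  Overlap: { ',', 'a' }
Conflict for C: C → a and C → C B L
  Overlap: { 'a' }
Conflict for B: B → , B , and B → C ,
  Overlap: { ',' }
Conflict for B: B → , B , and B → L C B
  Overlap: { ',' }
Conflict for B: B → C , and B → L C B
  Overlap: { ',', 'a' }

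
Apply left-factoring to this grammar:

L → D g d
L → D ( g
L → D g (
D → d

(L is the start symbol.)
L → D L'
L' → g L''
L'' → d
L'' → (
L' → ( g
D → d

Left-factoring transforms A → αβ₁ | αβ₂ into A → αA' and A' → β₁ | β₂
(α is the longest common prefix among the alternatives). Repeat until
no nonterminal has two alternatives with a common prefix.

Round 1: L has alternatives sharing prefix 'D'. Introduce L': L → D L'
  Add: L' → g d
  Add: L' → ( g
  Add: L' → g (

Round 2: L' has alternatives sharing prefix 'g'. Introduce L'': L' → g L''
  Add: L'' → d
  Add: L'' → (

No remaining common prefixes — done.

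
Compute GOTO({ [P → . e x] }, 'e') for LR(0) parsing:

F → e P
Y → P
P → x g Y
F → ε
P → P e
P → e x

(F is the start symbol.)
GOTO(I, 'e') = CLOSURE({ [A → αX.β] : [A → α.Xβ] ∈ I, X = 'e' })

Items with dot before 'e', with the dot advanced:
  [P → . e x] → [P → e . x]
Closure adds nothing (no advanced item has the dot before a non-terminal).

GOTO = { [P → e . x] }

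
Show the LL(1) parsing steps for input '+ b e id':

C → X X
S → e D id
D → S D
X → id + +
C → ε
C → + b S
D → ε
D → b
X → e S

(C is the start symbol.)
Stack is shown with the top on the left.

Stack     Input       Action
----------------------------
C $       + b e id $  output C → + b S
+ b S $   + b e id $  match '+'
b S $     b e id $    match 'b'
S $       e id $      output S → e D id
e D id $  e id $      match 'e'
D id $    id $        output D → ε
id $      id $        match 'id'
$         $           accept

The string is accepted.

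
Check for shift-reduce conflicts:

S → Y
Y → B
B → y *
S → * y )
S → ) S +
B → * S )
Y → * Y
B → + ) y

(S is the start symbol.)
A shift-reduce conflict occurs when an LR(0) state has both:
  - a complete (reduce) item [A → α .] (dot at the end), and
  - a shift item [B → β . c γ] (dot before a terminal).

Augment with S' → S and build the canonical LR(0) collection (I0 = CLOSURE({[S' → . S]}), then GOTO on every symbol after a dot until no new states appear). It has 18 states:
  I0: { [B → . * S )], [B → . + ) y], [B → . y *], [S → . ) S +], [S → . * y )], [S → . Y], [S' → . S], [Y → . * Y], [Y → . B] }  — shift
  I1: { [B → . * S )], [B → . + ) y], [B → . y *], [S → ) . S +], [S → . ) S +], [S → . * y )], [S → . Y], [Y → . * Y], [Y → . B] }  — shift
  I2: { [B → * . S )], [B → . * S )], [B → . + ) y], [B → . y *], [S → * . y )], [S → . ) S +], [S → . * y )], [S → . Y], [Y → * . Y], [Y → . * Y], [Y → . B] }  — shift
  I3: { [B → + . ) y] }  — shift
  I4: { [Y → B .] }  — reduce
  I5: { [S' → S .] }  — accept
  I6: { [S → Y .] }  — reduce
  I7: { [B → y . *] }  — shift
  I8: { [B → y * .] }  — reduce
  I9: { [B → + ) . y] }  — shift
  I10: { [B → + ) y .] }  — reduce
  I11: { [B → * S . )] }  — shift
  I12: { [S → Y .], [Y → * Y .] }  — 2 reduces
  I13: { [B → y . *], [S → * y . )] }  — shift
  I14: { [S → * y ) .] }  — reduce
  I15: { [B → * S ) .] }  — reduce
  I16: { [S → ) S . +] }  — shift
  I17: { [S → ) S + .] }  — reduce

No state contains both a complete item and a shift item.

Answer: No shift-reduce conflicts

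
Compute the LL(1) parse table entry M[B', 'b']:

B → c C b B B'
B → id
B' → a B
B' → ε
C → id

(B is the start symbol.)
Empty (error entry)

To find M[B', 'b'], we find productions for B' where 'b' is in the predict set (PREDICT(N → α) = (FIRST(α) \ {ε}) ∪ (FOLLOW(N) if α ⇒* ε)).

Relevant sets:
  FOLLOW(B') = { $, 'a' }

B' → a B: PREDICT = { 'a' }
B' → ε: PREDICT = { $, 'a' }

M[B', 'b'] is empty (no production applies)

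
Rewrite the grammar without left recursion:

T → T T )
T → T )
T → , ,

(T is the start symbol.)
T is directly left-recursive. The standard transformation for
  A → A α₁ | ... | A α_m | β₁ | ... | β_n
is
  A  → β₁ A' | ... | β_n A'
  A' → α₁ A' | ... | α_m A' | ε

T → , , becomes T → , , T'
T → T T ) becomes T' → T ) T'
T → T ) becomes T' → ) T'
Add T' → ε

Resulting grammar:
T → , , T'
T' → T ) T'
T' → ) T'
T' → ε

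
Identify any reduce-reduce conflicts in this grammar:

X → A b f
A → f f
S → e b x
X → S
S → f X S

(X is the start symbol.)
Augment with X' → X and build the canonical LR(0) collection (I0 = CLOSURE({[X' → . X]}), then GOTO on every symbol after a dot until no new states appear). It has 14 states:
  I0: { [A → . f f], [S → . e b x], [S → . f X S], [X → . A b f], [X → . S], [X' → . X] }  — shift
  I1: { [X → A . b f] }  — shift
  I2: { [X → S .] }  — reduce
  I3: { [X' → X .] }  — accept
  I4: { [S → e . b x] }  — shift
  I5: { [A → . f f], [A → f . f], [S → . e b x], [S → . f X S], [S → f . X S], [X → . A b f], [X → . S] }  — shift
  I6: { [S → . e b x], [S → . f X S], [S → f X . S] }  — shift
  I7: { [A → . f f], [A → f . f], [A → f f .], [S → . e b x], [S → . f X S], [S → f . X S], [X → . A b f], [X → . S] }  — shift, reduce
  I8: { [S → f X S .] }  — reduce
  I9: { [A → . f f], [S → . e b x], [S → . f X S], [S → f . X S], [X → . A b f], [X → . S] }  — shift
  I10: { [S → e b . x] }  — shift
  I11: { [S → e b x .] }  — reduce
  I12: { [X → A b . f] }  — shift
  I13: { [X → A b f .] }  — reduce

No state contains more than one complete item.

Answer: No reduce-reduce conflicts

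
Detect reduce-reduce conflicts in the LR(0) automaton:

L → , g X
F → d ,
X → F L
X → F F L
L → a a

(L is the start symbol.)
Augment with L' → L and build the canonical LR(0) collection (I0 = CLOSURE({[L' → . L]}), then GOTO on every symbol after a dot until no new states appear). It has 13 states:
  I0: { [L → . , g X], [L → . a a], [L' → . L] }  — shift
  I1: { [L → , . g X] }  — shift
  I2: { [L' → L .] }  — accept
  I3: { [L → a . a] }  — shift
  I4: { [L → a a .] }  — reduce
  I5: { [F → . d ,], [L → , g . X], [X → . F F L], [X → . F L] }  — shift
  I6: { [F → . d ,], [L → . , g X], [L → . a a], [X → F . F L], [X → F . L] }  — shift
  I7: { [L → , g X .] }  — reduce
  I8: { [F → d . ,] }  — shift
  I9: { [F → d , .] }  — reduce
  I10: { [L → . , g X], [L → . a a], [X → F F . L] }  — shift
  I11: { [X → F L .] }  — reduce
  I12: { [X → F F L .] }  — reduce

No state contains more than one complete item.

Answer: No reduce-reduce conflicts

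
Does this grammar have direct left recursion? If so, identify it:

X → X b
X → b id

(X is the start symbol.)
Direct left recursion occurs when N → N α for some non-terminal N (the right-hand side begins with the left-hand side itself).

X → X b: LEFT RECURSIVE (starts with X)
X → b id: starts with b

The grammar has direct left recursion on: X.

Answer: Yes, X is left-recursive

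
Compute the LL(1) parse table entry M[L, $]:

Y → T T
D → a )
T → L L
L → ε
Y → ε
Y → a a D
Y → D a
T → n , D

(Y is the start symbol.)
L → ε

To find M[L, $], we find productions for L where $ is in the predict set (PREDICT(N → α) = (FIRST(α) \ {ε}) ∪ (FOLLOW(N) if α ⇒* ε)).

Relevant sets:
  FOLLOW(L) = { $, 'n' }

L → ε: PREDICT = { $, 'n' }
  $ is in predict set, so this production goes in M[L, $]

M[L, $] = L → ε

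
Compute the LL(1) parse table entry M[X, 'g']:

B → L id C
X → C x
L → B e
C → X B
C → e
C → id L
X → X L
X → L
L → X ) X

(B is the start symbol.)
Empty (error entry)

To find M[X, 'g'], we find productions for X where 'g' is in the predict set (PREDICT(N → α) = (FIRST(α) \ {ε}) ∪ (FOLLOW(N) if α ⇒* ε)).

Relevant sets:
  FIRST(C) = { 'e', 'id' }
  FIRST(X) = { 'e', 'id' }
  FIRST(L) = { 'e', 'id' }

X → C x: PREDICT = { 'e', 'id' }
X → X L: PREDICT = { 'e', 'id' }
X → L: PREDICT = { 'e', 'id' }

M[X, 'g'] is empty (no production applies)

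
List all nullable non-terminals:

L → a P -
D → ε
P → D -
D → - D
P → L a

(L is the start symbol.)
{ 'D' }

A non-terminal is nullable if it can derive ε (the empty string): either it has an ε-production, or it has a production whose right-hand side consists entirely of nullable non-terminals.

ε-productions: D → ε
So D is immediately nullable.
No further non-terminal can be added: every production for the remaining non-terminals contains a terminal or a non-nullable non-terminal.
Nullable = { 'D' }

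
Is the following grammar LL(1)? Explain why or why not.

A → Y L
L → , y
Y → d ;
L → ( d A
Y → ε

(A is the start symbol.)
Relevant sets:
  FOLLOW(Y) = { '(', ',' }

For L:
  PREDICT(L → ',' y) = { ',' }
  PREDICT(L → '(' d A) = { '(' }
For Y:
  PREDICT(Y → d ';') = { 'd' }
  PREDICT(Y → ε) = { '(', ',' }
A has a single production, so nothing to check there.

All predict sets are disjoint. The grammar IS LL(1).

Answer: Yes, the grammar is LL(1).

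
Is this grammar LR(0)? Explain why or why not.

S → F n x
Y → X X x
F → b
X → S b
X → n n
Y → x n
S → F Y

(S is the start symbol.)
Yes, the grammar is LR(0)

A grammar is LR(0) if no state in the canonical LR(0) collection has:
  - both a shift item (dot before a terminal) and a complete item (shift-reduce conflict), or
  - two or more complete items (reduce-reduce conflict; the accept item [S' → S .] counts as a complete item here).

Augment with S' → S and build the canonical LR(0) collection (I0 = CLOSURE({[S' → . S]}), then GOTO on every symbol after a dot until no new states appear). It has 16 states:
  I0: { [F → . b], [S → . F Y], [S → . F n x], [S' → . S] }  — shift
  I1: { [F → . b], [S → . F Y], [S → . F n x], [S → F . Y], [S → F . n x], [X → . S b], [X → . n n], [Y → . X X x], [Y → . x n] }  — shift
  I2: { [S' → S .] }  — accept
  I3: { [F → b .] }  — reduce
  I4: { [X → S . b] }  — shift
  I5: { [F → . b], [S → . F Y], [S → . F n x], [X → . S b], [X → . n n], [Y → X . X x] }  — shift
  I6: { [S → F Y .] }  — reduce
  I7: { [S → F n . x], [X → n . n] }  — shift
  I8: { [Y → x . n] }  — shift
  I9: { [Y → x n .] }  — reduce
  I10: { [X → n n .] }  — reduce
  I11: { [S → F n x .] }  — reduce
  I12: { [Y → X X . x] }  — shift
  I13: { [X → n . n] }  — shift
  I14: { [Y → X X x .] }  — reduce
  I15: { [X → S b .] }  — reduce

Every state is either a pure shift/goto state or contains exactly one complete item and nothing to shift — no conflicts. The grammar is LR(0).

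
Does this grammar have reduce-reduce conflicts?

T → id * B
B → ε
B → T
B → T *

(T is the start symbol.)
No reduce-reduce conflicts

A reduce-reduce conflict occurs when an LR(0) state has two complete items [A → α .] and [B → β .] — both call for a reduction, and with no lookahead the parser cannot choose between them.

Augment with T' → T and build the canonical LR(0) collection (I0 = CLOSURE({[T' → . T]}), then GOTO on every symbol after a dot until no new states appear). It has 7 states:
  I0: { [T → . id * B], [T' → . T] }  — shift
  I1: { [T' → T .] }  — accept
  I2: { [T → id . * B] }  — shift
  I3: { [B → . T *], [B → . T], [B → .], [T → . id * B], [T → id * . B] }  — shift, reduce
  I4: { [T → id * B .] }  — reduce
  I5: { [B → T . *], [B → T .] }  — shift, reduce
  I6: { [B → T * .] }  — reduce

No state contains more than one complete item.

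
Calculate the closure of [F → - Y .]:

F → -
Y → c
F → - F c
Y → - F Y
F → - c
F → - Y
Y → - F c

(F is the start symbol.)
{ [F → - Y .] }

To compute CLOSURE, for each item [A → α.Bβ] where B is a non-terminal, add [B → .γ] for all productions B → γ; repeat for the newly added items until nothing changes.

Start with: [F → - Y .]
The dot is at the end, so nothing is added.

CLOSURE = { [F → - Y .] }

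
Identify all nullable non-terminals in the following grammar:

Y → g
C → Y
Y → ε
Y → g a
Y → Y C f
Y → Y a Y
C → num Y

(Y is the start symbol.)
{ 'C', 'Y' }

ε-productions: Y → ε
So Y is immediately nullable.
C → Y: every symbol on the right is nullable, so C is nullable too.
Every non-terminal is now nullable.
Nullable = { 'C', 'Y' }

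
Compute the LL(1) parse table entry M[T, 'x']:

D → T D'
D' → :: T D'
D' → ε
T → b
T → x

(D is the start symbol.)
To find M[T, 'x'], we find productions for T where 'x' is in the predict set (PREDICT(N → α) = (FIRST(α) \ {ε}) ∪ (FOLLOW(N) if α ⇒* ε)).

T → b: PREDICT = { 'b' }
T → x: PREDICT = { 'x' }
  'x' is in predict set, so this production goes in M[T, 'x']

M[T, 'x'] = T → x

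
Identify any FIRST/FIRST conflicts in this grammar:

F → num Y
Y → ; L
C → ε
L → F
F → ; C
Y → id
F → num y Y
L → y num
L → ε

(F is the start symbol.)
FIRST sets of the non-terminals at (or reachable through a nullable prefix from) the front of some alternative:
  FIRST(F) = { ';', 'num' }

Productions for F:
  F → num Y: FIRST = { 'num' }
  F → ; C: FIRST = { ';' }
  F → num y Y: FIRST = { 'num' }
Productions for Y:
  Y → ; L: FIRST = { ';' }
  Y → id: FIRST = { 'id' }
Productions for L:
  L → F: FIRST = { ';', 'num' }
  L → y num: FIRST = { 'y' }
  L → ε: FIRST = { ε }
C has only one production, so no FIRST/FIRST conflict is possible there.

Conflict for F: F → num Y and F → num y Y
  Overlap: { 'num' }

Answer: Yes. F → num Y / F → num y Y on { 'num' }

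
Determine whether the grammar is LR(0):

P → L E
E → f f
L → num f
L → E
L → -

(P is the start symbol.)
Yes, the grammar is LR(0)

A grammar is LR(0) if no state in the canonical LR(0) collection has:
  - both a shift item (dot before a terminal) and a complete item (shift-reduce conflict), or
  - two or more complete items (reduce-reduce conflict; the accept item [P' → P .] counts as a complete item here).

Augment with P' → P and build the canonical LR(0) collection (I0 = CLOSURE({[P' → . P]}), then GOTO on every symbol after a dot until no new states appear). It has 10 states:
  I0: { [E → . f f], [L → . -], [L → . E], [L → . num f], [P → . L E], [P' → . P] }  — shift
  I1: { [L → - .] }  — reduce
  I2: { [L → E .] }  — reduce
  I3: { [E → . f f], [P → L . E] }  — shift
  I4: { [P' → P .] }  — accept
  I5: { [E → f . f] }  — shift
  I6: { [L → num . f] }  — shift
  I7: { [L → num f .] }  — reduce
  I8: { [E → f f .] }  — reduce
  I9: { [P → L E .] }  — reduce

Every state is either a pure shift/goto state or contains exactly one complete item and nothing to shift — no conflicts. The grammar is LR(0).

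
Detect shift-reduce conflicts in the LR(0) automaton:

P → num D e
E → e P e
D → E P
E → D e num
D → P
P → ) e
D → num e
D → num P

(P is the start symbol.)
Yes — I10: [D → num e .] vs [P → . ) e]; I14: [P → num D e .] vs [E → D e . num]

A shift-reduce conflict occurs when an LR(0) state has both:
  - a complete (reduce) item [A → α .] (dot at the end), and
  - a shift item [B → β . c γ] (dot before a terminal).

Augment with P' → P and build the canonical LR(0) collection (I0 = CLOSURE({[P' → . P]}), then GOTO on every symbol after a dot until no new states appear). It has 17 states:
  I0: { [P → . ) e], [P → . num D e], [P' → . P] }  — shift
  I1: { [P → ) . e] }  — shift
  I2: { [P' → P .] }  — accept
  I3: { [D → . E P], [D → . P], [D → . num P], [D → . num e], [E → . D e num], [E → . e P e], [P → . ) e], [P → . num D e], [P → num . D e] }  — shift
  I4: { [E → D . e num], [P → num D . e] }  — shift
  I5: { [D → E . P], [P → . ) e], [P → . num D e] }  — shift
  I6: { [D → P .] }  — reduce
  I7: { [E → e . P e], [P → . ) e], [P → . num D e] }  — shift
  I8: { [D → . E P], [D → . P], [D → . num P], [D → . num e], [D → num . P], [D → num . e], [E → . D e num], [E → . e P e], [P → . ) e], [P → . num D e], [P → num . D e] }  — shift
  I9: { [D → P .], [D → num P .] }  — 2 reduces
  I10: { [D → num e .], [E → e . P e], [P → . ) e], [P → . num D e] }  — shift, reduce
  I11: { [E → e P . e] }  — shift
  I12: { [E → e P e .] }  — reduce
  I13: { [D → E P .] }  — reduce
  I14: { [E → D e . num], [P → num D e .] }  — shift, reduce
  I15: { [E → D e num .] }  — reduce
  I16: { [P → ) e .] }  — reduce

I10 contains reduce item [D → num e .] and shift items [P → . ) e], [P → . num D e] — shift-reduce conflict.
I14 contains reduce item [P → num D e .] and shift item [E → D e . num] — shift-reduce conflict.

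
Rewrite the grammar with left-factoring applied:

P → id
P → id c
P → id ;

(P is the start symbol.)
Left-factoring transforms A → αβ₁ | αβ₂ into A → αA' and A' → β₁ | β₂
(α is the longest common prefix among the alternatives). Repeat until
no nonterminal has two alternatives with a common prefix.

Round 1: P has alternatives sharing prefix 'id'. Introduce P': P → id P'
  Add: P' → ε
  Add: P' → c
  Add: P' → ;

No remaining common prefixes — done.

Resulting grammar:
P → id P'
P' → ε
P' → c
P' → ;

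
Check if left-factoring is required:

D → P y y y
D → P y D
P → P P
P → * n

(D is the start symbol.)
Left-factoring is needed when two productions for the same non-terminal
share a common prefix on the right-hand side.

Productions for D:
  D → P y y y
  D → P y D
Productions for P:
  P → P P
  P → * n

Found common prefix 'P y' in productions for D

Answer: Yes, D has productions with common prefix 'P y'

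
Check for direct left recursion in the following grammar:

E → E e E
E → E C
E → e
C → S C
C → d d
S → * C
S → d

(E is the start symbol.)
Direct left recursion occurs when N → N α for some non-terminal N (the right-hand side begins with the left-hand side itself).

E → E e E: LEFT RECURSIVE (starts with E)
E → E C: LEFT RECURSIVE (starts with E)
E → e: starts with e
C → S C: starts with S
C → d d: starts with d
S → * C: starts with '*'
S → d: starts with d

The grammar has direct left recursion on: E.

Answer: Yes, E is left-recursive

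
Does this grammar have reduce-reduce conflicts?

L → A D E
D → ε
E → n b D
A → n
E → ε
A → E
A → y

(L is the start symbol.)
Augment with L' → L and build the canonical LR(0) collection (I0 = CLOSURE({[L' → . L]}), then GOTO on every symbol after a dot until no new states appear). It has 11 states:
  I0: { [A → . E], [A → . n], [A → . y], [E → . n b D], [E → .], [L → . A D E], [L' → . L] }  — shift, reduce
  I1: { [D → .], [L → A . D E] }  — reduce
  I2: { [A → E .] }  — reduce
  I3: { [L' → L .] }  — accept
  I4: { [A → n .], [E → n . b D] }  — shift, reduce
  I5: { [A → y .] }  — reduce
  I6: { [D → .], [E → n b . D] }  — reduce
  I7: { [E → n b D .] }  — reduce
  I8: { [E → . n b D], [E → .], [L → A D . E] }  — shift, reduce
  I9: { [L → A D E .] }  — reduce
  I10: { [E → n . b D] }  — shift

No state contains more than one complete item.

Answer: No reduce-reduce conflicts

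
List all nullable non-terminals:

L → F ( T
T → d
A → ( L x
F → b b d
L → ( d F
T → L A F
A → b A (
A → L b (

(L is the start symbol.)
There are no ε-productions, so no non-terminal can derive ε.
No non-terminals are nullable.

Answer: None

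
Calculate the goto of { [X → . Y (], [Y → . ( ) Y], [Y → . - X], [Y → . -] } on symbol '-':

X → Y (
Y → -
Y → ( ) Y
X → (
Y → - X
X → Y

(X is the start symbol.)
GOTO(I, '-') = CLOSURE({ [A → αX.β] : [A → α.Xβ] ∈ I, X = '-' })

Items with dot before '-', with the dot advanced:
  [Y → . -] → [Y → - .]
  [Y → . - X] → [Y → - . X]
Closure of the advanced items:
  [Y → - . X] has the dot before X: add [X → . Y (], [X → . (], [X → . Y]
  [X → . Y (] has the dot before Y: add [Y → . -], [Y → . ( ) Y], [Y → . - X]

GOTO = { [X → . (], [X → . Y (], [X → . Y], [Y → - . X], [Y → - .], [Y → . ( ) Y], [Y → . - X], [Y → . -] }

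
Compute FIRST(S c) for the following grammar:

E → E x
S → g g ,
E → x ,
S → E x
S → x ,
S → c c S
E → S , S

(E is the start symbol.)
FIRST sets of the non-terminals involved (from the grammar, by fixed-point iteration):
  FIRST(S) = { 'c', 'g', 'x' }

To compute FIRST(S c), process the symbols left to right:
Symbol S is a non-terminal. Add FIRST(S) \ {ε} = { 'c', 'g', 'x' }
S is not nullable (ε ∉ FIRST(S)), so stop here.
FIRST(S c) = { 'c', 'g', 'x' }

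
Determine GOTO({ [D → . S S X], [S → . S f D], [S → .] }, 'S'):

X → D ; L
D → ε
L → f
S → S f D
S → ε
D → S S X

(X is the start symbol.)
{ [D → S . S X], [S → . S f D], [S → .], [S → S . f D] }

GOTO(I, 'S') = CLOSURE({ [A → αX.β] : [A → α.Xβ] ∈ I, X = 'S' })

Items with dot before 'S', with the dot advanced:
  [D → . S S X] → [D → S . S X]
  [S → . S f D] → [S → S . f D]
Closure of the advanced items:
  [D → S . S X] has the dot before S: add [S → . S f D], [S → .]

GOTO = { [D → S . S X], [S → . S f D], [S → .], [S → S . f D] }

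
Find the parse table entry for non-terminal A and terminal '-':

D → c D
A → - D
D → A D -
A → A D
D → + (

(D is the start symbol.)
A → - D, A → A D

To find M[A, '-'], we find productions for A where '-' is in the predict set (PREDICT(N → α) = (FIRST(α) \ {ε}) ∪ (FOLLOW(N) if α ⇒* ε)).

Relevant sets:
  FIRST(A) = { '-' }

A → - D: PREDICT = { '-' }
  '-' is in predict set, so this production goes in M[A, '-']
A → A D: PREDICT = { '-' }
  '-' is in predict set, so this production goes in M[A, '-']

M[A, '-'] = A → - D, A → A D  (a multiply-defined cell — the grammar is not LL(1))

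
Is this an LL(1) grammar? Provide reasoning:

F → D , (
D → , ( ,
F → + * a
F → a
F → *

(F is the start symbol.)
Yes, the grammar is LL(1).

Relevant sets:
  FIRST(D) = { ',' }

For F:
  PREDICT(F → D ',' '(') = { ',' }
  PREDICT(F → '+' '*' a) = { '+' }
  PREDICT(F → a) = { 'a' }
  PREDICT(F → '*') = { '*' }
D has a single production, so nothing to check there.

All predict sets are disjoint. The grammar IS LL(1).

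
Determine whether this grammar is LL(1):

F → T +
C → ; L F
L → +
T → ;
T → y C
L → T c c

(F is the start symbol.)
Yes, the grammar is LL(1).

Relevant sets:
  FIRST(T) = { ';', 'y' }

For L:
  PREDICT(L → '+') = { '+' }
  PREDICT(L → T c c) = { ';', 'y' }
For T:
  PREDICT(T → ';') = { ';' }
  PREDICT(T → y C) = { 'y' }
F, C have a single production, so nothing to check there.

All predict sets are disjoint. The grammar IS LL(1).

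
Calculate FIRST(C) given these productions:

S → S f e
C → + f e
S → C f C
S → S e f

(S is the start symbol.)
{ '+' }

From C → + f e:
  - '+' is a terminal: add '+' and stop

Collecting: FIRST(C) = { '+' }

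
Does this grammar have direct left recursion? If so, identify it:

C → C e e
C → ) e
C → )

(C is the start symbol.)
Yes, C is left-recursive

C → C e e: LEFT RECURSIVE (starts with C)
C → ) e: starts with ')'
C → ): starts with ')'

The grammar has direct left recursion on: C.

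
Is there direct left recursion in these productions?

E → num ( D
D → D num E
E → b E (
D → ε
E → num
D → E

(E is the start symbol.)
E → num ( D: starts with num
D → D num E: LEFT RECURSIVE (starts with D)
E → b E (: starts with b
D → ε: starts with ε
E → num: starts with num
D → E: starts with E

The grammar has direct left recursion on: D.

Answer: Yes, D is left-recursive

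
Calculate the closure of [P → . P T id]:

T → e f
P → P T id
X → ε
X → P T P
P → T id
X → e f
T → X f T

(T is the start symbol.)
{ [P → . P T id], [P → . T id], [T → . X f T], [T → . e f], [X → . P T P], [X → . e f], [X → .] }

Start with: [P → . P T id]
  [P → . P T id] has the dot before P: add [P → . T id]
  [P → . T id] has the dot before T: add [T → . e f], [T → . X f T]
  [T → . X f T] has the dot before X: add [X → .], [X → . P T P], [X → . e f]
No further items can be added.

CLOSURE = { [P → . P T id], [P → . T id], [T → . X f T], [T → . e f], [X → . P T P], [X → . e f], [X → .] }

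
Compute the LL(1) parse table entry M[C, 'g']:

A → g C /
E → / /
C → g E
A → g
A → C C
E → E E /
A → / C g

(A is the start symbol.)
To find M[C, 'g'], we find productions for C where 'g' is in the predict set (PREDICT(N → α) = (FIRST(α) \ {ε}) ∪ (FOLLOW(N) if α ⇒* ε)).

C → g E: PREDICT = { 'g' }
  'g' is in predict set, so this production goes in M[C, 'g']

M[C, 'g'] = C → g E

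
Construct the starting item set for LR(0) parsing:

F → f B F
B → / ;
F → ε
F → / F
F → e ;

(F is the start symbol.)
{ [F → . / F], [F → . e ;], [F → . f B F], [F → .], [F' → . F] }

First, augment the grammar with F' → F
I₀ = CLOSURE({ [F' → . F] }):
  [F' → . F] has the dot before F: add [F → . f B F], [F → .], [F → . / F], [F → . e ;]
No further items can be added.

I₀ = { [F → . / F], [F → . e ;], [F → . f B F], [F → .], [F' → . F] }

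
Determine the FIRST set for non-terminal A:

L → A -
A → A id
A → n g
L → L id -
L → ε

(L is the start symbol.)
To compute FIRST(A), examine every production with A on the left-hand side, reading each right-hand side left to right until a non-nullable symbol is reached.

From A → A id:
  - A is the symbol being defined: contributes nothing new
    A is not nullable, so stop
From A → n g:
  - n is a terminal: add 'n' and stop

Collecting: FIRST(A) = { 'n' }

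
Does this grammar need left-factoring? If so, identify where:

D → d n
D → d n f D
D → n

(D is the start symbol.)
Left-factoring is needed when two productions for the same non-terminal
share a common prefix on the right-hand side.

Productions for D:
  D → d n
  D → d n f D
  D → n

Found common prefix 'd n' in productions for D

Answer: Yes, D has productions with common prefix 'd n'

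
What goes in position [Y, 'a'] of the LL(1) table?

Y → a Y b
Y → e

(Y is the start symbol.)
Y → a Y b

To find M[Y, 'a'], we find productions for Y where 'a' is in the predict set (PREDICT(N → α) = (FIRST(α) \ {ε}) ∪ (FOLLOW(N) if α ⇒* ε)).

Y → a Y b: PREDICT = { 'a' }
  'a' is in predict set, so this production goes in M[Y, 'a']
Y → e: PREDICT = { 'e' }

M[Y, 'a'] = Y → a Y b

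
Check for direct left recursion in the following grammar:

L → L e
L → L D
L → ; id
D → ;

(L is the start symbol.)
L → L e: LEFT RECURSIVE (starts with L)
L → L D: LEFT RECURSIVE (starts with L)
L → ; id: starts with ';'
D → ;: starts with ';'

The grammar has direct left recursion on: L.

Answer: Yes, L is left-recursive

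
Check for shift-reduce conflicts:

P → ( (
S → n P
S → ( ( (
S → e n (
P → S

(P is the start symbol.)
A shift-reduce conflict occurs when an LR(0) state has both:
  - a complete (reduce) item [A → α .] (dot at the end), and
  - a shift item [B → β . c γ] (dot before a terminal).

Augment with P' → P and build the canonical LR(0) collection (I0 = CLOSURE({[P' → . P]}), then GOTO on every symbol after a dot until no new states appear). It has 11 states:
  I0: { [P → . ( (], [P → . S], [P' → . P], [S → . ( ( (], [S → . e n (], [S → . n P] }  — shift
  I1: { [P → ( . (], [S → ( . ( (] }  — shift
  I2: { [P' → P .] }  — accept
  I3: { [P → S .] }  — reduce
  I4: { [S → e . n (] }  — shift
  I5: { [P → . ( (], [P → . S], [S → . ( ( (], [S → . e n (], [S → . n P], [S → n . P] }  — shift
  I6: { [S → n P .] }  — reduce
  I7: { [S → e n . (] }  — shift
  I8: { [S → e n ( .] }  — reduce
  I9: { [P → ( ( .], [S → ( ( . (] }  — shift, reduce
  I10: { [S → ( ( ( .] }  — reduce

I9 contains reduce item [P → ( ( .] and shift item [S → ( ( . (] — shift-reduce conflict.

Answer: Yes — I9: [P → ( ( .] vs [S → ( ( . (]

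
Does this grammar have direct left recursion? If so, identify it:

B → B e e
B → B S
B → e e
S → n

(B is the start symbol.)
Yes, B is left-recursive

B → B e e: LEFT RECURSIVE (starts with B)
B → B S: LEFT RECURSIVE (starts with B)
B → e e: starts with e
S → n: starts with n

The grammar has direct left recursion on: B.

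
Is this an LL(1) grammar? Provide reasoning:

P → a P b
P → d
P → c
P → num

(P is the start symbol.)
Yes, the grammar is LL(1).

For P:
  PREDICT(P → a P b) = { 'a' }
  PREDICT(P → d) = { 'd' }
  PREDICT(P → c) = { 'c' }
  PREDICT(P → num) = { 'num' }

All predict sets are disjoint. The grammar IS LL(1).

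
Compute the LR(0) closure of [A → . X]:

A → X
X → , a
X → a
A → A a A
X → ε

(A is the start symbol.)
To compute CLOSURE, for each item [A → α.Bβ] where B is a non-terminal, add [B → .γ] for all productions B → γ; repeat for the newly added items until nothing changes.

Start with: [A → . X]
  [A → . X] has the dot before X: add [X → . , a], [X → . a], [X → .]
No further items can be added.

CLOSURE = { [A → . X], [X → . , a], [X → . a], [X → .] }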